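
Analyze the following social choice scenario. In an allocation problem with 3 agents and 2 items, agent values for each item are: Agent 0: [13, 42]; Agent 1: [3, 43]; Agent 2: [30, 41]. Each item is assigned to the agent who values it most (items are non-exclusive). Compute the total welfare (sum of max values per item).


Step 1: For each item, find the maximum value among all agents.
Step 2: Item 0 -> Agent 2 (value 30)
Step 3: Item 1 -> Agent 1 (value 43)
Step 4: Total welfare = 30 + 43 = 73

73


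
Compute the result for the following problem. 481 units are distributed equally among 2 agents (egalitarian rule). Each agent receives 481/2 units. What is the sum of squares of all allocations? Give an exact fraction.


Step 1: Each agent's share = 481/2
Step 2: Square of each share = (481/2)^2 = 231361/4
Step 3: Sum of squares = 2 * 231361/4 = 231361/2

231361/2


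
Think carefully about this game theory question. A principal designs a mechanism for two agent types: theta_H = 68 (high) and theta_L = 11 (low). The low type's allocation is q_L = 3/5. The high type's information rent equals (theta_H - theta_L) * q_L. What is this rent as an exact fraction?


Step 1: theta_H - theta_L = 68 - 11 = 57
Step 2: Information rent = (theta_H - theta_L) * q_L
Step 3: = 57 * 3/5
Step 4: = 171/5

171/5


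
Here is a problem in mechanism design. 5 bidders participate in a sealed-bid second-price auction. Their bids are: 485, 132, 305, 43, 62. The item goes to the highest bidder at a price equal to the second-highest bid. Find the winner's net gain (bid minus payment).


Step 1: Sort bids in descending order: 485, 305, 132, 62, 43
Step 2: The winning bid is the highest: 485
Step 3: The payment equals the second-highest bid: 305
Step 4: Surplus = winner's bid - payment = 485 - 305 = 180

180


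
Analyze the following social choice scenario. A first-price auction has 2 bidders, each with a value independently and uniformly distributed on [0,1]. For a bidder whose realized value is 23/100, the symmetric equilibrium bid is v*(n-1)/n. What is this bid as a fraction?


Step 1: The symmetric BNE bidding function is b(v) = v * (n-1) / n
Step 2: Substitute v = 23/100 and n = 2
Step 3: b = 23/100 * 1/2
Step 4: b = 23/200

23/200


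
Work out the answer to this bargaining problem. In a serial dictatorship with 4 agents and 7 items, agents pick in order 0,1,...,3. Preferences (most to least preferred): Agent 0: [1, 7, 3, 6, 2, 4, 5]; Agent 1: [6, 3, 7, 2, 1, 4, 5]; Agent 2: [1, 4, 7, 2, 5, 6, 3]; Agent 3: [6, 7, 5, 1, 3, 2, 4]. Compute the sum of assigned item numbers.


Step 1: Agent 0 picks item 1
Step 2: Agent 1 picks item 6
Step 3: Agent 2 picks item 4
Step 4: Agent 3 picks item 7
Step 5: Sum = 1 + 6 + 4 + 7 = 18

18


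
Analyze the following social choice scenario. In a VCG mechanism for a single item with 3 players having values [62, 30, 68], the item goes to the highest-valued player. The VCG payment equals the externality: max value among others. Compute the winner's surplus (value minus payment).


Step 1: The winner is the agent with the highest value: agent 2 with value 68
Step 2: Values of other agents: [62, 30]
Step 3: VCG payment = max of others' values = 62
Step 4: Surplus = 68 - 62 = 6

6


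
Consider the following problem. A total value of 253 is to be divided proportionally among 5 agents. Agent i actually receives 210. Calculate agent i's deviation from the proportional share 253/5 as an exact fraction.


Step 1: Proportional share = 253/5
Step 2: Agent's actual allocation = 210
Step 3: Excess = 210 - 253/5 = 797/5

797/5


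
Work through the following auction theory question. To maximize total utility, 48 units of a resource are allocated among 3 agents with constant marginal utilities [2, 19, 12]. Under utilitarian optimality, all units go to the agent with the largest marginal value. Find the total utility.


Step 1: The marginal utilities are [2, 19, 12]
Step 2: The highest marginal utility is 19
Step 3: All 48 units go to that agent
Step 4: Total utility = 19 * 48 = 912

912


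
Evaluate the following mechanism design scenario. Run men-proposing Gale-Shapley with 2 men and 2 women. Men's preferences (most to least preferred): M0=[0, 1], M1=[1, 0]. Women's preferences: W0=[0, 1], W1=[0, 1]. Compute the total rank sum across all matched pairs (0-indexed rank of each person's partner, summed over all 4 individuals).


Step 1: Run Gale-Shapley (men propose, women hold best offer):
  M0 proposes to W0; she accepts
  M1 proposes to W1; she accepts
Step 2: Final matching: W0-M0, W1-M1
Step 3: 0-indexed ranks (man's rank of his match, then woman's): 0 + 0 + 0 + 1
Step 4: Total rank sum = 1

1


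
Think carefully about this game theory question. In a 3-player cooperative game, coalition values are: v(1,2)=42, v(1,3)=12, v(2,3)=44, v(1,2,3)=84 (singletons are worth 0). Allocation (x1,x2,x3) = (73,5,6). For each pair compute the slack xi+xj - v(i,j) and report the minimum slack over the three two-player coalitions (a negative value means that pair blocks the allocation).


Step 1: Slack for coalition (1,2): x1+x2 - v12 = 78 - 42 = 36
Step 2: Slack for coalition (1,3): x1+x3 - v13 = 79 - 12 = 67
Step 3: Slack for coalition (2,3): x2+x3 - v23 = 11 - 44 = -33
Step 4: Minimum slack = min(36, 67, -33) = -33, attained by (2,3); coalition (2,3) can block (slack < 0), so the allocation is not in the core

-33


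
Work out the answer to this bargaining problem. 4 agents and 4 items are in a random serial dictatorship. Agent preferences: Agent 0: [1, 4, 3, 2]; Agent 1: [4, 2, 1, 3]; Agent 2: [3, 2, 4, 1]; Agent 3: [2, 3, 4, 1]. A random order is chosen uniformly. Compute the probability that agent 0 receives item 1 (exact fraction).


Step 1: Agent 0 wants item 1
Step 2: There are 24 possible orderings of agents
Step 3: In 24 orderings, agent 0 gets item 1
Step 4: Probability = 24/24 = 1

1


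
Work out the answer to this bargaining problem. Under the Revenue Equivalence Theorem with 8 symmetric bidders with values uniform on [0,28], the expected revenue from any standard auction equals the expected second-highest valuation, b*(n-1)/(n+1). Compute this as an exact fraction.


Step 1: By Revenue Equivalence, expected revenue = b*(n-1)/(n+1)
Step 2: Substituting n = 8, b = 28
Step 3: Revenue = 28*(8-1)/(8+1) = 28*7/9
Step 4: Revenue = 196/9

196/9


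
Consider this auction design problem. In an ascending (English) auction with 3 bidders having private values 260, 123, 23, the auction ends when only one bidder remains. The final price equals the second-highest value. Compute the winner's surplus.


Step 1: Identify the highest value: 260
Step 2: Identify the second-highest value: 123
Step 3: The final price = second-highest value = 123
Step 4: Surplus = 260 - 123 = 137

137


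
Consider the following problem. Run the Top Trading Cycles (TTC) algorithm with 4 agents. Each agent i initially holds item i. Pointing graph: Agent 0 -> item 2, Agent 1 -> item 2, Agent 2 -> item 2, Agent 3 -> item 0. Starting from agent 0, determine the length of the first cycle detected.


Step 1: Trace the pointer graph from agent 0: 0 -> 2 -> 2
Step 2: A cycle is detected when we revisit agent 2
Step 3: The cycle is: 2 -> 2
Step 4: Cycle length = 1

1


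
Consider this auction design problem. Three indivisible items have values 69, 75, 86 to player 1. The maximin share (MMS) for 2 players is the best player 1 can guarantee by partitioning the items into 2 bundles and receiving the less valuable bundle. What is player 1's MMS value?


Step 1: Item values = 69, 75, 86
Step 2: Enumerate all 2-bundle partitions and take the smaller bundle:
  Partition 1: {69} vs {75,86} -> bundles 69, 161; min = 69
  Partition 2: {75} vs {69,86} -> bundles 75, 155; min = 75
  Partition 3: {86} vs {69,75} -> bundles 86, 144; min = 86
Step 3: MMS = max(69, 75, 86) = 86

86


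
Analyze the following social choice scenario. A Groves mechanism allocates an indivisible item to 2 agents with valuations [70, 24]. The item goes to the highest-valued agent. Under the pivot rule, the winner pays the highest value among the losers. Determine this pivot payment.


Step 1: The efficient winner is agent 0 with value 70
Step 2: Other agents' values: [24]
Step 3: Pivot payment = max(others) = 24
Step 4: The winner pays 24

24


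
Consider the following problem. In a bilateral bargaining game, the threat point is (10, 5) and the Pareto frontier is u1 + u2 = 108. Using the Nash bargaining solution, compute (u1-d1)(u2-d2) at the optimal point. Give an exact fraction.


Step 1: The Nash solution splits surplus symmetrically above the disagreement point
Step 2: u1 = (total + d1 - d2)/2 = (108 + 10 - 5)/2 = 113/2
Step 3: u2 = (total - d1 + d2)/2 = (108 - 10 + 5)/2 = 103/2
Step 4: Nash product = (113/2 - 10) * (103/2 - 5)
Step 5: = 93/2 * 93/2 = 8649/4

8649/4


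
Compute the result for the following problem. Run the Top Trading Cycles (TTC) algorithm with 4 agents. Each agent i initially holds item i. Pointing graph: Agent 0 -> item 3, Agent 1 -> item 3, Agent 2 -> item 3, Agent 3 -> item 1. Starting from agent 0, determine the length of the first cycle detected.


Step 1: Trace the pointer graph from agent 0: 0 -> 3 -> 1 -> 3
Step 2: A cycle is detected when we revisit agent 3
Step 3: The cycle is: 3 -> 1 -> 3
Step 4: Cycle length = 2

2


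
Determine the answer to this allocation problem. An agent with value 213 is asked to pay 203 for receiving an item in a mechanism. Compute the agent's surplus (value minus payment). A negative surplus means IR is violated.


Step 1: Surplus = value - payment = 213 - 203 = 10
Step 2: IR is satisfied (surplus >= 0)

10


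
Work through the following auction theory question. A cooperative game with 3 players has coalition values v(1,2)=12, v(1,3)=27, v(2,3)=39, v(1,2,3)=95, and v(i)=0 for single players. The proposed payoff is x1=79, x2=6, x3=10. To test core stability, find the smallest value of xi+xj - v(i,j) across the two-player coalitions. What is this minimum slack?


Step 1: Slack for coalition (1,2): x1+x2 - v12 = 85 - 12 = 73
Step 2: Slack for coalition (1,3): x1+x3 - v13 = 89 - 27 = 62
Step 3: Slack for coalition (2,3): x2+x3 - v23 = 16 - 39 = -23
Step 4: Minimum slack = min(73, 62, -23) = -23, attained by (2,3); coalition (2,3) can block (slack < 0), so the allocation is not in the core

-23


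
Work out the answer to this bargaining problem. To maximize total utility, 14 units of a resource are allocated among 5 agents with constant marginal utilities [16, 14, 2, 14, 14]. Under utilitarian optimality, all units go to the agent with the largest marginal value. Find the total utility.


Step 1: The marginal utilities are [16, 14, 2, 14, 14]
Step 2: The highest marginal utility is 16
Step 3: All 14 units go to that agent
Step 4: Total utility = 16 * 14 = 224

224


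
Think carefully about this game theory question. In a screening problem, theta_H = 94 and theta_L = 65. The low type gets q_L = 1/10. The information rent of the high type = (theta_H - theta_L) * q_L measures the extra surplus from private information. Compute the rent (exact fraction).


Step 1: theta_H - theta_L = 94 - 65 = 29
Step 2: Information rent = (theta_H - theta_L) * q_L
Step 3: = 29 * 1/10
Step 4: = 29/10

29/10


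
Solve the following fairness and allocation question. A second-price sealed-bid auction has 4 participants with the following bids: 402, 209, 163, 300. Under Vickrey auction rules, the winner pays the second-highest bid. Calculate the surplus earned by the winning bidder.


Step 1: Sort bids in descending order: 402, 300, 209, 163
Step 2: The winning bid is the highest: 402
Step 3: The payment equals the second-highest bid: 300
Step 4: Surplus = winner's bid - payment = 402 - 300 = 102

102


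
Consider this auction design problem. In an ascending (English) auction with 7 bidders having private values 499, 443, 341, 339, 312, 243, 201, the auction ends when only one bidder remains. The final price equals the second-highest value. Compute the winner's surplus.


Step 1: Identify the highest value: 499
Step 2: Identify the second-highest value: 443
Step 3: The final price = second-highest value = 443
Step 4: Surplus = 499 - 443 = 56

56


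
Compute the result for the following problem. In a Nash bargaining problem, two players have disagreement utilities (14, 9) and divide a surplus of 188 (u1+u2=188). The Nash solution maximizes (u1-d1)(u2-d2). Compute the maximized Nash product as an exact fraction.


Step 1: The Nash solution splits surplus symmetrically above the disagreement point
Step 2: u1 = (total + d1 - d2)/2 = (188 + 14 - 9)/2 = 193/2
Step 3: u2 = (total - d1 + d2)/2 = (188 - 14 + 9)/2 = 183/2
Step 4: Nash product = (193/2 - 14) * (183/2 - 9)
Step 5: = 165/2 * 165/2 = 27225/4

27225/4


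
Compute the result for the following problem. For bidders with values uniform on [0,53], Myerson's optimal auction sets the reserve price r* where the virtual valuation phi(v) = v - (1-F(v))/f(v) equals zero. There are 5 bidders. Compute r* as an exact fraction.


Step 1: For U[0,53], F(v) = v/53 and f(v) = 1/53
Step 2: phi(v) = v - (1 - v/53)/(1/53) = v - (53 - v) = 2v - 53
Step 3: Set phi(r*) = 0: 2r* - 53 = 0
Step 4: r* = 53/2 (the number of bidders n = 5 does not enter)

53/2


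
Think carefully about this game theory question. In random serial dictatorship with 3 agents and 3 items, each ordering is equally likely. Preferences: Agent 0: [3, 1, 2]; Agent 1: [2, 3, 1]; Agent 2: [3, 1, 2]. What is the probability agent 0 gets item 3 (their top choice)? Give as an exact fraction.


Step 1: Agent 0 wants item 3
Step 2: There are 6 possible orderings of agents
Step 3: In 3 orderings, agent 0 gets item 3
Step 4: Probability = 3/6 = 1/2

1/2


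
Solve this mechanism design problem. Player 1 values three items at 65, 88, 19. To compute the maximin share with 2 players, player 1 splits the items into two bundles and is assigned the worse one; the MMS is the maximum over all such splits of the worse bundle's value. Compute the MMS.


Step 1: Item values = 65, 88, 19
Step 2: Enumerate all 2-bundle partitions and take the smaller bundle:
  Partition 1: {65} vs {88,19} -> bundles 65, 107; min = 65
  Partition 2: {88} vs {65,19} -> bundles 88, 84; min = 84
  Partition 3: {19} vs {65,88} -> bundles 19, 153; min = 19
Step 3: MMS = max(65, 84, 19) = 84

84


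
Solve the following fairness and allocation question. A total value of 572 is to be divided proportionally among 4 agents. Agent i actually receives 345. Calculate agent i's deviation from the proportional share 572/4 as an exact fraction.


Step 1: Proportional share = 572/4 = 143
Step 2: Agent's actual allocation = 345
Step 3: Excess = 345 - 143 = 202

202


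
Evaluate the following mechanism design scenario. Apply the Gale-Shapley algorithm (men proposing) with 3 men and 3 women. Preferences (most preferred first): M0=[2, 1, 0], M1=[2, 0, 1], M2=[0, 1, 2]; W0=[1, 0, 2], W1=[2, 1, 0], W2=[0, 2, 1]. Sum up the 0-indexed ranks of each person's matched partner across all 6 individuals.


Step 1: Run Gale-Shapley (men propose, women hold best offer):
  M0 proposes to W2; she accepts
  M1 proposes to W2; rejected
  M1 proposes to W0; she accepts
  M2 proposes to W0; rejected
  M2 proposes to W1; she accepts
Step 2: Final matching: W0-M1, W1-M2, W2-M0
Step 3: 0-indexed ranks (man's rank of his match, then woman's): 1 + 0 + 1 + 0 + 0 + 0
Step 4: Total rank sum = 2

2


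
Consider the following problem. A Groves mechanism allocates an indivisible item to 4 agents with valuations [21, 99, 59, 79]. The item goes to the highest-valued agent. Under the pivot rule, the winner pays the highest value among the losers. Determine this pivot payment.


Step 1: The efficient winner is agent 1 with value 99
Step 2: Other agents' values: [21, 59, 79]
Step 3: Pivot payment = max(others) = 79
Step 4: The winner pays 79

79


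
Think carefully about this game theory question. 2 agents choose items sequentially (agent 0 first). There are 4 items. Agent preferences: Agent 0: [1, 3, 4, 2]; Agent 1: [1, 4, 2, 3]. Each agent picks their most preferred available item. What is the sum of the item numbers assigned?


Step 1: Agent 0 picks item 1
Step 2: Agent 1 picks item 4
Step 3: Sum = 1 + 4 = 5

5


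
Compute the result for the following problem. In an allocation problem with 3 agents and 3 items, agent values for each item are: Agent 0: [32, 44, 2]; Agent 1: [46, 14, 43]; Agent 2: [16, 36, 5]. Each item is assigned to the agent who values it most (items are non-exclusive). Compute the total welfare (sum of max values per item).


Step 1: For each item, find the maximum value among all agents.
Step 2: Item 0 -> Agent 1 (value 46)
Step 3: Item 1 -> Agent 0 (value 44)
Step 4: Item 2 -> Agent 1 (value 43)
Step 5: Total welfare = 46 + 44 + 43 = 133

133


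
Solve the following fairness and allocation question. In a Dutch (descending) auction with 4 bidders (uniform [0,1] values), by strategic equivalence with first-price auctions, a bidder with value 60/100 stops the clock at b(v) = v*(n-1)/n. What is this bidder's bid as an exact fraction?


Step 1: Dutch auctions are strategically equivalent to first-price auctions
Step 2: The equilibrium bid is b(v) = v*(n-1)/n
Step 3: b = 3/5 * 3/4
Step 4: b = 9/20

9/20


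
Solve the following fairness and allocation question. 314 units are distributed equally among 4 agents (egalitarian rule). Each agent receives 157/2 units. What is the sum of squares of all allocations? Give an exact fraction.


Step 1: Each agent's share = 314/4 = 157/2
Step 2: Square of each share = (157/2)^2 = 24649/4
Step 3: Sum of squares = 4 * 24649/4 = 24649

24649


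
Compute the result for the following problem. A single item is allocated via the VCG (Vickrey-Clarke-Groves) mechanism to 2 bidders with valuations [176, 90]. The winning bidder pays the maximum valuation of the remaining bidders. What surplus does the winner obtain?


Step 1: The winner is the agent with the highest value: agent 0 with value 176
Step 2: Values of other agents: [90]
Step 3: VCG payment = max of others' values = 90
Step 4: Surplus = 176 - 90 = 86

86


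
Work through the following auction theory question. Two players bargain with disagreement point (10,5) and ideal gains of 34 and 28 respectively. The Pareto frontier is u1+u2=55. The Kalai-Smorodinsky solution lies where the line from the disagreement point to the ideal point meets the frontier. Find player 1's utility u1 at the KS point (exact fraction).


Step 1: At the KS point, (u1-d1)/r1 = (u2-d2)/r2 = t and u1+u2 = 55
Step 2: u1 = d1 + r1*t and u2 = d2 + r2*t, so (d1 + r1*t) + (d2 + r2*t) = 55
Step 3: t = (55 - 10 - 5)/(34 + 28) = 40/62 = 20/31
Step 4: u1 = d1 + r1*t = 10 + 34 * 20/31 = 990/31
Step 5: (Check: u2 = d2 + r2*t = 715/31; u1+u2 = 990/31 + 715/31 = 55, on the frontier.)

990/31


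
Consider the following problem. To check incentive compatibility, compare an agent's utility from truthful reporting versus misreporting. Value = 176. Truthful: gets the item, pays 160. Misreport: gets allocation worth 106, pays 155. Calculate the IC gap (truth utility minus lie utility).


Step 1: U(truth) = value - payment = 176 - 160 = 16
Step 2: U(lie) = allocation - payment = 106 - 155 = -49
Step 3: IC gap = 16 - (-49) = 65

65


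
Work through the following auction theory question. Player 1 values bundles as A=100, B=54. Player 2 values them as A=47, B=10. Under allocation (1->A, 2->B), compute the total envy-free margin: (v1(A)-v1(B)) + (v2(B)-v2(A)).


Step 1: Player 1's margin = v1(A) - v1(B) = 100 - 54 = 46
Step 2: Player 2's margin = v2(B) - v2(A) = 10 - 47 = -37
Step 3: Total margin = 46 + -37 = 9

9


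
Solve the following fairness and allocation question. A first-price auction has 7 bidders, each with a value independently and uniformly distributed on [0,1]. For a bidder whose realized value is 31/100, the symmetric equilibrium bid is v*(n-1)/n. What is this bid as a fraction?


Step 1: The symmetric BNE bidding function is b(v) = v * (n-1) / n
Step 2: Substitute v = 31/100 and n = 7
Step 3: b = 31/100 * 6/7
Step 4: b = 93/350

93/350


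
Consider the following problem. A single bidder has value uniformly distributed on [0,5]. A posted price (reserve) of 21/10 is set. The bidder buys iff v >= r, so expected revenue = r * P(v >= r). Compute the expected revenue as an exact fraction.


Step 1: Posted price r = 21/10, value support [0,5]
Step 2: P(v >= r) = (5 - 21/10)/5 = 29/50
Step 3: Expected revenue = r * P(v >= r) = 21/10 * 29/50
Step 4: Revenue = 609/500

609/500


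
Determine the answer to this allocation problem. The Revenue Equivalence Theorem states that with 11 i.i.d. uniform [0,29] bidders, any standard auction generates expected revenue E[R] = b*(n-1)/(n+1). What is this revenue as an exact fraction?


Step 1: By Revenue Equivalence, expected revenue = b*(n-1)/(n+1)
Step 2: Substituting n = 11, b = 29
Step 3: Revenue = 29*(11-1)/(11+1) = 29*10/12
Step 4: Revenue = 290/12 = 145/6

145/6


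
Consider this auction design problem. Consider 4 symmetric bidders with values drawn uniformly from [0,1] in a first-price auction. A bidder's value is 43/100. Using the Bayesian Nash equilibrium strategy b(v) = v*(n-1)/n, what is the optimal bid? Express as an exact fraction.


Step 1: The symmetric BNE bidding function is b(v) = v * (n-1) / n
Step 2: Substitute v = 43/100 and n = 4
Step 3: b = 43/100 * 3/4
Step 4: b = 129/400

129/400


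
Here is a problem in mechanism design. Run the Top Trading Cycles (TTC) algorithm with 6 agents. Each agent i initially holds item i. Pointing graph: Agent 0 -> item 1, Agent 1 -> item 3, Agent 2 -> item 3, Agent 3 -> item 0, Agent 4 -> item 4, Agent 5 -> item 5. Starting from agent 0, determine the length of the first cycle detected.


Step 1: Trace the pointer graph from agent 0: 0 -> 1 -> 3 -> 0
Step 2: A cycle is detected when we revisit agent 0
Step 3: The cycle is: 0 -> 1 -> 3 -> 0
Step 4: Cycle length = 3

3


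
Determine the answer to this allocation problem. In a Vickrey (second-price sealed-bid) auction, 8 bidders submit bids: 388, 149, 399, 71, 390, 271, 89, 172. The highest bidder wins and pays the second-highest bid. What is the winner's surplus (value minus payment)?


Step 1: Sort bids in descending order: 399, 390, 388, 271, 172, 149, 89, 71
Step 2: The winning bid is the highest: 399
Step 3: The payment equals the second-highest bid: 390
Step 4: Surplus = winner's bid - payment = 399 - 390 = 9

9


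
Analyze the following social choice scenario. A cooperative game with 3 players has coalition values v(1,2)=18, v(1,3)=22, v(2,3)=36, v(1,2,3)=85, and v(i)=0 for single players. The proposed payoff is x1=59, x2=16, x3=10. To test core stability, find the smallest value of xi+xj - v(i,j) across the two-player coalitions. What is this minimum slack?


Step 1: Slack for coalition (1,2): x1+x2 - v12 = 75 - 18 = 57
Step 2: Slack for coalition (1,3): x1+x3 - v13 = 69 - 22 = 47
Step 3: Slack for coalition (2,3): x2+x3 - v23 = 26 - 36 = -10
Step 4: Minimum slack = min(57, 47, -10) = -10, attained by (2,3); coalition (2,3) can block (slack < 0), so the allocation is not in the core

-10


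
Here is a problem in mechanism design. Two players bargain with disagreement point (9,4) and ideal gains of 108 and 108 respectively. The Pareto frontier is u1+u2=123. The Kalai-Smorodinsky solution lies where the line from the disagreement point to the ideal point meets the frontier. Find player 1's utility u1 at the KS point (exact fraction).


Step 1: At the KS point, (u1-d1)/r1 = (u2-d2)/r2 = t and u1+u2 = 123
Step 2: u1 = d1 + r1*t and u2 = d2 + r2*t, so (d1 + r1*t) + (d2 + r2*t) = 123
Step 3: t = (123 - 9 - 4)/(108 + 108) = 110/216 = 55/108
Step 4: u1 = d1 + r1*t = 9 + 108 * 55/108 = 64
Step 5: (Check: u2 = d2 + r2*t = 59; u1+u2 = 64 + 59 = 123, on the frontier.)

64


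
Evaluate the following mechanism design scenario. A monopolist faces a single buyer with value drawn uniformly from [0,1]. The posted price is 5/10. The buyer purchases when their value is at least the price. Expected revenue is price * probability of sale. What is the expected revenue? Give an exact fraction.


Step 1: Posted price r = 1/2, value support [0,1]
Step 2: P(v >= r) = (1 - 1/2)/1 = 1/2
Step 3: Expected revenue = r * P(v >= r) = 1/2 * 1/2
Step 4: Revenue = 1/4

1/4


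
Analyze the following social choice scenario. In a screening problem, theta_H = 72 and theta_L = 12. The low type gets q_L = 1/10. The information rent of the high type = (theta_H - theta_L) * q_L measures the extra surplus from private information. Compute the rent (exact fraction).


Step 1: theta_H - theta_L = 72 - 12 = 60
Step 2: Information rent = (theta_H - theta_L) * q_L
Step 3: = 60 * 1/10
Step 4: = 6

6


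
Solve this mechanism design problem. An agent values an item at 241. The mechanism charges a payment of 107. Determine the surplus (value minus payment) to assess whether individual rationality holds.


Step 1: Surplus = value - payment = 241 - 107 = 134
Step 2: IR is satisfied (surplus >= 0)

134


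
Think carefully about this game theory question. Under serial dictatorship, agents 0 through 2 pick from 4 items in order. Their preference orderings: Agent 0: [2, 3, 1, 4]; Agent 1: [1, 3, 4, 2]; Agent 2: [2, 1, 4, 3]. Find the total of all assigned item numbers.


Step 1: Agent 0 picks item 2
Step 2: Agent 1 picks item 1
Step 3: Agent 2 picks item 4
Step 4: Sum = 2 + 1 + 4 = 7

7


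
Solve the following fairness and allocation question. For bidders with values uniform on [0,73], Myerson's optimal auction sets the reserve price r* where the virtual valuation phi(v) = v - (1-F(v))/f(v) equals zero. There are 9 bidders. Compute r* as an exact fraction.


Step 1: For U[0,73], F(v) = v/73 and f(v) = 1/73
Step 2: phi(v) = v - (1 - v/73)/(1/73) = v - (73 - v) = 2v - 73
Step 3: Set phi(r*) = 0: 2r* - 73 = 0
Step 4: r* = 73/2 (the number of bidders n = 9 does not enter)

73/2


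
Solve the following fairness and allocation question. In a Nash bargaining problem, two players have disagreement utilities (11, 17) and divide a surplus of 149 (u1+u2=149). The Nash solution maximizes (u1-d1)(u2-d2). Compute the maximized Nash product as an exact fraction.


Step 1: The Nash solution splits surplus symmetrically above the disagreement point
Step 2: u1 = (total + d1 - d2)/2 = (149 + 11 - 17)/2 = 143/2
Step 3: u2 = (total - d1 + d2)/2 = (149 - 11 + 17)/2 = 155/2
Step 4: Nash product = (143/2 - 11) * (155/2 - 17)
Step 5: = 121/2 * 121/2 = 14641/4

14641/4


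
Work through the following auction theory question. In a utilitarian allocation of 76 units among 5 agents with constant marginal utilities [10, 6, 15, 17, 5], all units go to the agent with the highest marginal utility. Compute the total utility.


Step 1: The marginal utilities are [10, 6, 15, 17, 5]
Step 2: The highest marginal utility is 17
Step 3: All 76 units go to that agent
Step 4: Total utility = 17 * 76 = 1292

1292


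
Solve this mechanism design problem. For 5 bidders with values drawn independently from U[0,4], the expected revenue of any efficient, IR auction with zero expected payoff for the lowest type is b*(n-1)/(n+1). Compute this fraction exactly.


Step 1: By Revenue Equivalence, expected revenue = b*(n-1)/(n+1)
Step 2: Substituting n = 5, b = 4
Step 3: Revenue = 4*(5-1)/(5+1) = 4*4/6
Step 4: Revenue = 16/6 = 8/3

8/3


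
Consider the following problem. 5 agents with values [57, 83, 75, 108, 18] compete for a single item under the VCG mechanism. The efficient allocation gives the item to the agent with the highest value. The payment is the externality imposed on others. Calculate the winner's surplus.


Step 1: The winner is the agent with the highest value: agent 3 with value 108
Step 2: Values of other agents: [57, 83, 75, 18]
Step 3: VCG payment = max of others' values = 83
Step 4: Surplus = 108 - 83 = 25

25


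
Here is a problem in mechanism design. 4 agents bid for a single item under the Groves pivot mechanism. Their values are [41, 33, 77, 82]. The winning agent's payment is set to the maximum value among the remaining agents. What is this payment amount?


Step 1: The efficient winner is agent 3 with value 82
Step 2: Other agents' values: [41, 33, 77]
Step 3: Pivot payment = max(others) = 77
Step 4: The winner pays 77

77


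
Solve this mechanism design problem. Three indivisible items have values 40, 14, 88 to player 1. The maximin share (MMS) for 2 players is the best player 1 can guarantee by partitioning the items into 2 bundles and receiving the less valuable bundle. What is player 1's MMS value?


Step 1: Item values = 40, 14, 88
Step 2: Enumerate all 2-bundle partitions and take the smaller bundle:
  Partition 1: {40} vs {14,88} -> bundles 40, 102; min = 40
  Partition 2: {14} vs {40,88} -> bundles 14, 128; min = 14
  Partition 3: {88} vs {40,14} -> bundles 88, 54; min = 54
Step 3: MMS = max(40, 14, 54) = 54

54


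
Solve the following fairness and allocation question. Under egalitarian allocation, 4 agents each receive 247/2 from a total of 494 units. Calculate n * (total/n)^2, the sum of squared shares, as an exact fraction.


Step 1: Each agent's share = 494/4 = 247/2
Step 2: Square of each share = (247/2)^2 = 61009/4
Step 3: Sum of squares = 4 * 61009/4 = 61009

61009


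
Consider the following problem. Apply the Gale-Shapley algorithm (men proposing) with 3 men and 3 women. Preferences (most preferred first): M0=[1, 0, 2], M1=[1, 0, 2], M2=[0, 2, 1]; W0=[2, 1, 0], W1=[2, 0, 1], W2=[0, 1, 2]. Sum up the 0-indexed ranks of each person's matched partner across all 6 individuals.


Step 1: Run Gale-Shapley (men propose, women hold best offer):
  M0 proposes to W1; she accepts
  M1 proposes to W1; rejected
  M1 proposes to W0; she accepts
  M2 proposes to W0; she switches from M1
  M1 proposes to W2; she accepts
Step 2: Final matching: W0-M2, W1-M0, W2-M1
Step 3: 0-indexed ranks (man's rank of his match, then woman's): 0 + 0 + 0 + 1 + 2 + 1
Step 4: Total rank sum = 4

4


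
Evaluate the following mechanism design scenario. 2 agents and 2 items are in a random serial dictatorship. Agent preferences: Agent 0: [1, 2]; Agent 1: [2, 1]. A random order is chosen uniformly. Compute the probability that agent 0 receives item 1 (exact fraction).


Step 1: Agent 0 wants item 1
Step 2: There are 2 possible orderings of agents
Step 3: In 2 orderings, agent 0 gets item 1
Step 4: Probability = 2/2 = 1

1


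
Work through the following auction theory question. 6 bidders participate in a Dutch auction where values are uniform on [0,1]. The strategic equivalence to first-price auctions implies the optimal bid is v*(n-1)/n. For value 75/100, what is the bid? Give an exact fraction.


Step 1: Dutch auctions are strategically equivalent to first-price auctions
Step 2: The equilibrium bid is b(v) = v*(n-1)/n
Step 3: b = 3/4 * 5/6
Step 4: b = 5/8

5/8


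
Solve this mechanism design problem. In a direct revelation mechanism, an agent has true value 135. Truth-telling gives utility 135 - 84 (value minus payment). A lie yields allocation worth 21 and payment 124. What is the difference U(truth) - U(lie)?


Step 1: U(truth) = value - payment = 135 - 84 = 51
Step 2: U(lie) = allocation - payment = 21 - 124 = -103
Step 3: IC gap = 51 - (-103) = 154

154


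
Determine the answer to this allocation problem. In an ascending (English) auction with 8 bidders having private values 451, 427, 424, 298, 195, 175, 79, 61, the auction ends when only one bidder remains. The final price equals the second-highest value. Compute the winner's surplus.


Step 1: Identify the highest value: 451
Step 2: Identify the second-highest value: 427
Step 3: The final price = second-highest value = 427
Step 4: Surplus = 451 - 427 = 24

24


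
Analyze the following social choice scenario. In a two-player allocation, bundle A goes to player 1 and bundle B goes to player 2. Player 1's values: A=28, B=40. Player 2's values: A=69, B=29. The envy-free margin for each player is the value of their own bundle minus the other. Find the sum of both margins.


Step 1: Player 1's margin = v1(A) - v1(B) = 28 - 40 = -12
Step 2: Player 2's margin = v2(B) - v2(A) = 29 - 69 = -40
Step 3: Total margin = -12 + -40 = -52

-52


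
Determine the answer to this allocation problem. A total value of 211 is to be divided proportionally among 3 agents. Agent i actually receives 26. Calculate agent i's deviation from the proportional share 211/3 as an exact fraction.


Step 1: Proportional share = 211/3
Step 2: Agent's actual allocation = 26
Step 3: Excess = 26 - 211/3 = -133/3

-133/3


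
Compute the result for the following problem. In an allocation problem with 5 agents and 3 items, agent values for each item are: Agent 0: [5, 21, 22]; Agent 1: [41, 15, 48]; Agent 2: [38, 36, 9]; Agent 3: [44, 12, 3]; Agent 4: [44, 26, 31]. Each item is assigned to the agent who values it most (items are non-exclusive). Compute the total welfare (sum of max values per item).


Step 1: For each item, find the maximum value among all agents.
Step 2: Item 0 -> Agent 3 (value 44)
Step 3: Item 1 -> Agent 2 (value 36)
Step 4: Item 2 -> Agent 1 (value 48)
Step 5: Total welfare = 44 + 36 + 48 = 128

128


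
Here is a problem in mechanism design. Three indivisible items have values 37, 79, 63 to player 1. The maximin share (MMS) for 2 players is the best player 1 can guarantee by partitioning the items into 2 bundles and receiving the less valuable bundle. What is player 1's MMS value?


Step 1: Item values = 37, 79, 63
Step 2: Enumerate all 2-bundle partitions and take the smaller bundle:
  Partition 1: {37} vs {79,63} -> bundles 37, 142; min = 37
  Partition 2: {79} vs {37,63} -> bundles 79, 100; min = 79
  Partition 3: {63} vs {37,79} -> bundles 63, 116; min = 63
Step 3: MMS = max(37, 79, 63) = 79

79


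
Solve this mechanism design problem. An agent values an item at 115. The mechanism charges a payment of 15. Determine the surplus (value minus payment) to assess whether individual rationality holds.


Step 1: Surplus = value - payment = 115 - 15 = 100
Step 2: IR is satisfied (surplus >= 0)

100


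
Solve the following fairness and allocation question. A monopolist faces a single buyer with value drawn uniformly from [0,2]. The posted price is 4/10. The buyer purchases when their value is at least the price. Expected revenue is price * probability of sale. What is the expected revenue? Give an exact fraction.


Step 1: Posted price r = 2/5, value support [0,2]
Step 2: P(v >= r) = (2 - 2/5)/2 = 4/5
Step 3: Expected revenue = r * P(v >= r) = 2/5 * 4/5
Step 4: Revenue = 8/25

8/25


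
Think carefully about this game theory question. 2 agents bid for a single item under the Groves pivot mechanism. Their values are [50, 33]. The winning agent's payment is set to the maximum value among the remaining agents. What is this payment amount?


Step 1: The efficient winner is agent 0 with value 50
Step 2: Other agents' values: [33]
Step 3: Pivot payment = max(others) = 33
Step 4: The winner pays 33

33


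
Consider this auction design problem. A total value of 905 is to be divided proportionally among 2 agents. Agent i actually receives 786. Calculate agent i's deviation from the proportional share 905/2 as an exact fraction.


Step 1: Proportional share = 905/2
Step 2: Agent's actual allocation = 786
Step 3: Excess = 786 - 905/2 = 667/2

667/2


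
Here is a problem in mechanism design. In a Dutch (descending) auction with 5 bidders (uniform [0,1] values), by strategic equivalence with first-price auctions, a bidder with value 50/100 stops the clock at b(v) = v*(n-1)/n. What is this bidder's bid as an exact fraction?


Step 1: Dutch auctions are strategically equivalent to first-price auctions
Step 2: The equilibrium bid is b(v) = v*(n-1)/n
Step 3: b = 1/2 * 4/5
Step 4: b = 2/5

2/5


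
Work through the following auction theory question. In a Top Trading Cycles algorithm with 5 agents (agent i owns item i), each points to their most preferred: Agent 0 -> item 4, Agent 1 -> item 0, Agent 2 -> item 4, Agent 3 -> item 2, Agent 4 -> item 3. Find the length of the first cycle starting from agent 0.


Step 1: Trace the pointer graph from agent 0: 0 -> 4 -> 3 -> 2 -> 4
Step 2: A cycle is detected when we revisit agent 4
Step 3: The cycle is: 4 -> 3 -> 2 -> 4
Step 4: Cycle length = 3

3


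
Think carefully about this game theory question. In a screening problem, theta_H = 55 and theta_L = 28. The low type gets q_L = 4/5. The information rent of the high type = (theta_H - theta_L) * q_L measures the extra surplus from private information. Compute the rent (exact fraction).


Step 1: theta_H - theta_L = 55 - 28 = 27
Step 2: Information rent = (theta_H - theta_L) * q_L
Step 3: = 27 * 4/5
Step 4: = 108/5

108/5


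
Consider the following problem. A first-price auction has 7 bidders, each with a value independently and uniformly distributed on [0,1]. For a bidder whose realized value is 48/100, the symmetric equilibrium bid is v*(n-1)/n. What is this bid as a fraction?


Step 1: The symmetric BNE bidding function is b(v) = v * (n-1) / n
Step 2: Substitute v = 12/25 and n = 7
Step 3: b = 12/25 * 6/7
Step 4: b = 72/175

72/175


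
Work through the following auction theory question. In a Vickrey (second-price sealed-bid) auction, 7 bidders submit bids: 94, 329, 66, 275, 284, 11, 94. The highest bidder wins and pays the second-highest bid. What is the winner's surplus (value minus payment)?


Step 1: Sort bids in descending order: 329, 284, 275, 94, 94, 66, 11
Step 2: The winning bid is the highest: 329
Step 3: The payment equals the second-highest bid: 284
Step 4: Surplus = winner's bid - payment = 329 - 284 = 45

45


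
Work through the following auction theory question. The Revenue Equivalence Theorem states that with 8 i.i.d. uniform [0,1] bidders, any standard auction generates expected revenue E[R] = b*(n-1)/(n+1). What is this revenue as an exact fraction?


Step 1: By Revenue Equivalence, expected revenue = b*(n-1)/(n+1)
Step 2: Substituting n = 8, b = 1
Step 3: Revenue = 1*(8-1)/(8+1) = 1*7/9
Step 4: Revenue = 7/9

7/9


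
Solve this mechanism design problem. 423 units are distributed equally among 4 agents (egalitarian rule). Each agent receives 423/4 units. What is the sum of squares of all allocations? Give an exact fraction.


Step 1: Each agent's share = 423/4
Step 2: Square of each share = (423/4)^2 = 178929/16
Step 3: Sum of squares = 4 * 178929/16 = 178929/4

178929/4


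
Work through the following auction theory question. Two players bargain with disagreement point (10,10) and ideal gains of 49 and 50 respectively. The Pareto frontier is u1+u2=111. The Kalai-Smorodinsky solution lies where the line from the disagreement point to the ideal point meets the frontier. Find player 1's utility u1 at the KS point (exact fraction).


Step 1: At the KS point, (u1-d1)/r1 = (u2-d2)/r2 = t and u1+u2 = 111
Step 2: u1 = d1 + r1*t and u2 = d2 + r2*t, so (d1 + r1*t) + (d2 + r2*t) = 111
Step 3: t = (111 - 10 - 10)/(49 + 50) = 91/99
Step 4: u1 = d1 + r1*t = 10 + 49 * 91/99 = 5449/99
Step 5: (Check: u2 = d2 + r2*t = 5540/99; u1+u2 = 5449/99 + 5540/99 = 111, on the frontier.)

5449/99


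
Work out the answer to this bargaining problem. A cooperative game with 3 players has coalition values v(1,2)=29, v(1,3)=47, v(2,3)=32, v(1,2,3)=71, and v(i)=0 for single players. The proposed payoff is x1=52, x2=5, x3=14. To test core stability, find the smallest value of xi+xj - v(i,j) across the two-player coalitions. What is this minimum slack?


Step 1: Slack for coalition (1,2): x1+x2 - v12 = 57 - 29 = 28
Step 2: Slack for coalition (1,3): x1+x3 - v13 = 66 - 47 = 19
Step 3: Slack for coalition (2,3): x2+x3 - v23 = 19 - 32 = -13
Step 4: Minimum slack = min(28, 19, -13) = -13, attained by (2,3); coalition (2,3) can block (slack < 0), so the allocation is not in the core

-13
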